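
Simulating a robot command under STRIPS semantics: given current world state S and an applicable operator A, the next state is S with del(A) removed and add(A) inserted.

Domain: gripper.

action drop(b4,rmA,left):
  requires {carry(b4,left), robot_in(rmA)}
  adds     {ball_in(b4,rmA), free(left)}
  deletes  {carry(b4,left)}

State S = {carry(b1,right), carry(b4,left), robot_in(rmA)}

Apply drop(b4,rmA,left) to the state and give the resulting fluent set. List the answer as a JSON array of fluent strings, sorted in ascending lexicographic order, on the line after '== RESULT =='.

Progress:
  pre ⊆ S: {carry(b4,left), robot_in(rmA)} ⊆ S  — applicable
  S \ del = {carry(b1,right), robot_in(rmA)}
  ∪ add   = {ball_in(b4,rmA), carry(b1,right), free(left), robot_in(rmA)}

== RESULT ==
["ball_in(b4,rmA)", "carry(b1,right)", "free(left)", "robot_in(rmA)"]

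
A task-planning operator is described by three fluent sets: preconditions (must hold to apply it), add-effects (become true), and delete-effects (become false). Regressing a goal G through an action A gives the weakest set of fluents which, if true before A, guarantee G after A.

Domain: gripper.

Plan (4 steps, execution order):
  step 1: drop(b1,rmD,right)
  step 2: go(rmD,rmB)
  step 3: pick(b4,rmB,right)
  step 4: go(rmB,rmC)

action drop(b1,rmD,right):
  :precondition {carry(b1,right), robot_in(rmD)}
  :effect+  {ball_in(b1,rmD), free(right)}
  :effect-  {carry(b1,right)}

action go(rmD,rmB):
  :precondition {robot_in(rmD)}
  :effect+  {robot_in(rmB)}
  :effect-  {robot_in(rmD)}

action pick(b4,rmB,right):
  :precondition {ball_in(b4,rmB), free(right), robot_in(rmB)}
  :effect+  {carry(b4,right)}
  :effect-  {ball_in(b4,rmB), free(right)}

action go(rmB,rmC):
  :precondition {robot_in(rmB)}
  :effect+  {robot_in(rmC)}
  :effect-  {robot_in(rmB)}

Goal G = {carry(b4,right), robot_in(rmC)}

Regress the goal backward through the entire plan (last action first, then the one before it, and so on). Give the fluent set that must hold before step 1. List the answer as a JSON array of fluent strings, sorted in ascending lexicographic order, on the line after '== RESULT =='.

Work backward from the goal:
  through step 4 (go(rmB,rmC)): drop {robot_in(rmC)}, keep {carry(b4,right)}, require {robot_in(rmB)}
    → {carry(b4,right), robot_in(rmB)}
  through step 3 (pick(b4,rmB,right)): drop {carry(b4,right)}, keep {robot_in(rmB)}, require {ball_in(b4,rmB), free(right), robot_in(rmB)}
    → {ball_in(b4,rmB), free(right), robot_in(rmB)}
  through step 2 (go(rmD,rmB)): drop {robot_in(rmB)}, keep {ball_in(b4,rmB), free(right)}, require {robot_in(rmD)}
    → {ball_in(b4,rmB), free(right), robot_in(rmD)}
  through step 1 (drop(b1,rmD,right)): drop {free(right)}, keep {ball_in(b4,rmB), robot_in(rmD)}, require {carry(b1,right), robot_in(rmD)}
    → {ball_in(b4,rmB), carry(b1,right), robot_in(rmD)}

== RESULT ==
["ball_in(b4,rmB)", "carry(b1,right)", "robot_in(rmD)"]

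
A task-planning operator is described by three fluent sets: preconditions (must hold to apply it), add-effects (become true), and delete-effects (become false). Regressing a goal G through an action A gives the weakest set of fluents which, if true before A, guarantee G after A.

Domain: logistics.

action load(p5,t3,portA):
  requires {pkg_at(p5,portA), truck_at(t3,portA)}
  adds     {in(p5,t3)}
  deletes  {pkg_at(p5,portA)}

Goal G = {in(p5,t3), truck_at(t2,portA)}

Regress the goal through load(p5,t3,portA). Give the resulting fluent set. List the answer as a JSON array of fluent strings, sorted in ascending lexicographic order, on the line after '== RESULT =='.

Regress:
  G ∩ del = {}  (empty — regression defined)
  G \ add = {in(p5,t3), truck_at(t2,portA)} \ {in(p5,t3)} = {truck_at(t2,portA)}
  ∪ pre   = {truck_at(t2,portA)} ∪ {pkg_at(p5,portA), truck_at(t3,portA)}
          = {pkg_at(p5,portA), truck_at(t2,portA), truck_at(t3,portA)}

== RESULT ==
["pkg_at(p5,portA)", "truck_at(t2,portA)", "truck_at(t3,portA)"]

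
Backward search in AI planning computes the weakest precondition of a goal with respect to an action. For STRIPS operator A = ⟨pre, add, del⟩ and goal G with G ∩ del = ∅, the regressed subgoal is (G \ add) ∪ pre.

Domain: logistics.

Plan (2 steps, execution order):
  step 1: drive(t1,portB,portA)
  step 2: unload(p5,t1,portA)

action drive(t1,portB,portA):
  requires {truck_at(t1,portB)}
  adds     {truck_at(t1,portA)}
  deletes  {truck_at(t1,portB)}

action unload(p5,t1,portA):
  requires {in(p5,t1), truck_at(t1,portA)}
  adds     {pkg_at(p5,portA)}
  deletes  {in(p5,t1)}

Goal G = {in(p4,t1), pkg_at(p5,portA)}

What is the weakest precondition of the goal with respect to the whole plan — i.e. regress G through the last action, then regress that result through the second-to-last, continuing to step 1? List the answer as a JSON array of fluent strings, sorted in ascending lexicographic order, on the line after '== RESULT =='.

Work backward from the goal:
  through step 2 (unload(p5,t1,portA)): drop {pkg_at(p5,portA)}, keep {in(p4,t1)}, require {in(p5,t1), truck_at(t1,portA)}
    → {in(p4,t1), in(p5,t1), truck_at(t1,portA)}
  through step 1 (drive(t1,portB,portA)): drop {truck_at(t1,portA)}, keep {in(p4,t1), in(p5,t1)}, require {truck_at(t1,portB)}
    → {in(p4,t1), in(p5,t1), truck_at(t1,portB)}

== RESULT ==
["in(p4,t1)", "in(p5,t1)", "truck_at(t1,portB)"]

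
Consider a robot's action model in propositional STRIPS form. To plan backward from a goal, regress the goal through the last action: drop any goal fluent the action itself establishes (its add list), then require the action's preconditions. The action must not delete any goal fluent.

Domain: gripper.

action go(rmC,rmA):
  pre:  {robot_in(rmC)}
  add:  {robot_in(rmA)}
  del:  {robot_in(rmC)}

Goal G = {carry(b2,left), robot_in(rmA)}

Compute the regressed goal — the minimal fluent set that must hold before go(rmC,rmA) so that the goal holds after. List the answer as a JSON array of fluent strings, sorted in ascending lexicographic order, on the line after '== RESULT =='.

Regress:
  G ∩ del = {}  (empty — regression defined)
  G \ add = {carry(b2,left), robot_in(rmA)} \ {robot_in(rmA)} = {carry(b2,left)}
  ∪ pre   = {carry(b2,left)} ∪ {robot_in(rmC)}
          = {carry(b2,left), robot_in(rmC)}

== RESULT ==
["carry(b2,left)", "robot_in(rmC)"]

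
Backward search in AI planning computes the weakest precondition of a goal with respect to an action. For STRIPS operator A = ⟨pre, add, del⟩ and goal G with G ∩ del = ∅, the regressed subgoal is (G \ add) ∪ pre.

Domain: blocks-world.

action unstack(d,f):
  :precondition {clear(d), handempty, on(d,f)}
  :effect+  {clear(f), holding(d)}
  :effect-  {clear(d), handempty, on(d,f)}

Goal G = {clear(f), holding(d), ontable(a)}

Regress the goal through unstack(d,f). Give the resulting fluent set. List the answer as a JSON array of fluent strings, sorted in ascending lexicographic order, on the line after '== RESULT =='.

Regress:
  G ∩ del = {}  (empty — regression defined)
  G \ add = {clear(f), holding(d), ontable(a)} \ {clear(f), holding(d)} = {ontable(a)}
  ∪ pre   = {ontable(a)} ∪ {clear(d), handempty, on(d,f)}
          = {clear(d), handempty, on(d,f), ontable(a)}

== RESULT ==
["clear(d)", "handempty", "on(d,f)", "ontable(a)"]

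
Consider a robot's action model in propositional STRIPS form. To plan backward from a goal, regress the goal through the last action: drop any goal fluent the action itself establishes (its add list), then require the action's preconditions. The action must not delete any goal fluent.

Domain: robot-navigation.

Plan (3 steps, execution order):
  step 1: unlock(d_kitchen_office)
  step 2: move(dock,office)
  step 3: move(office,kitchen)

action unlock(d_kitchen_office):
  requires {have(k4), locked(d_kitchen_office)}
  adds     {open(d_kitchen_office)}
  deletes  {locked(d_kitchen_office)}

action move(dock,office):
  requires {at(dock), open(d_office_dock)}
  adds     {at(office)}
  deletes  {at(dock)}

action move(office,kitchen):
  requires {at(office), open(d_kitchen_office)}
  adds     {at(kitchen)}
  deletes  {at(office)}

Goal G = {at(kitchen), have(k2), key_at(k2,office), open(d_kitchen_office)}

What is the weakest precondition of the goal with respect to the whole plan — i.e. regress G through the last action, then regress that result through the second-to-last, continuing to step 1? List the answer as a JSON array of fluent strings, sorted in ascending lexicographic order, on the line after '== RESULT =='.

Regress step by step:
  through step 3 (move(office,kitchen)): drop {at(kitchen)}, keep {have(k2), key_at(k2,office), open(d_kitchen_office)}, require {at(office), open(d_kitchen_office)}
    → {at(office), have(k2), key_at(k2,office), open(d_kitchen_office)}
  through step 2 (move(dock,office)): drop {at(office)}, keep {have(k2), key_at(k2,office), open(d_kitchen_office)}, require {at(dock), open(d_office_dock)}
    → {at(dock), have(k2), key_at(k2,office), open(d_kitchen_office), open(d_office_dock)}
  through step 1 (unlock(d_kitchen_office)): drop {open(d_kitchen_office)}, keep {at(dock), have(k2), key_at(k2,office), open(d_office_dock)}, require {have(k4), locked(d_kitchen_office)}
    → {at(dock), have(k2), have(k4), key_at(k2,office), locked(d_kitchen_office), open(d_office_dock)}

== RESULT ==
["at(dock)", "have(k2)", "have(k4)", "key_at(k2,office)", "locked(d_kitchen_office)", "open(d_office_dock)"]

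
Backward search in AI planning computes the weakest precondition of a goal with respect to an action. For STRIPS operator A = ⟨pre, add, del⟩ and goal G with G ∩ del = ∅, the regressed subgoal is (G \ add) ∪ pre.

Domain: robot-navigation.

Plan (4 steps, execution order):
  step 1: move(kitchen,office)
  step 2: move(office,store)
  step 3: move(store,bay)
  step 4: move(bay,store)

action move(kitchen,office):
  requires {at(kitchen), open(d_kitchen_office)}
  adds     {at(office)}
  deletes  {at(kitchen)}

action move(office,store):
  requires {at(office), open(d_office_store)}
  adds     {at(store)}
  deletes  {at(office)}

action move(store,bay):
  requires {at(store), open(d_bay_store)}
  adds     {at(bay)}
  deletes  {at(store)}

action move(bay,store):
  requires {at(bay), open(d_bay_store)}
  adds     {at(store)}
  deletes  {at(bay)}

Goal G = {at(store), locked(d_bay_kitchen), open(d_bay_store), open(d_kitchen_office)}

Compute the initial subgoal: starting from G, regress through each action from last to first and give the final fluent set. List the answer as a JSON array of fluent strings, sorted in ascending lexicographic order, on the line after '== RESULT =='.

Work backward from the goal:
  through step 4 (move(bay,store)): drop {at(store)}, keep {locked(d_bay_kitchen), open(d_bay_store), open(d_kitchen_office)}, require {at(bay), open(d_bay_store)}
    → {at(bay), locked(d_bay_kitchen), open(d_bay_store), open(d_kitchen_office)}
  through step 3 (move(store,bay)): drop {at(bay)}, keep {locked(d_bay_kitchen), open(d_bay_store), open(d_kitchen_office)}, require {at(store), open(d_bay_store)}
    → {at(store), locked(d_bay_kitchen), open(d_bay_store), open(d_kitchen_office)}
  through step 2 (move(office,store)): drop {at(store)}, keep {locked(d_bay_kitchen), open(d_bay_store), open(d_kitchen_office)}, require {at(office), open(d_office_store)}
    → {at(office), locked(d_bay_kitchen), open(d_bay_store), open(d_kitchen_office), open(d_office_store)}
  through step 1 (move(kitchen,office)): drop {at(office)}, keep {locked(d_bay_kitchen), open(d_bay_store), open(d_kitchen_office), open(d_office_store)}, require {at(kitchen), open(d_kitchen_office)}
    → {at(kitchen), locked(d_bay_kitchen), open(d_bay_store), open(d_kitchen_office), open(d_office_store)}

== RESULT ==
["at(kitchen)", "locked(d_bay_kitchen)", "open(d_bay_store)", "open(d_kitchen_office)", "open(d_office_store)"]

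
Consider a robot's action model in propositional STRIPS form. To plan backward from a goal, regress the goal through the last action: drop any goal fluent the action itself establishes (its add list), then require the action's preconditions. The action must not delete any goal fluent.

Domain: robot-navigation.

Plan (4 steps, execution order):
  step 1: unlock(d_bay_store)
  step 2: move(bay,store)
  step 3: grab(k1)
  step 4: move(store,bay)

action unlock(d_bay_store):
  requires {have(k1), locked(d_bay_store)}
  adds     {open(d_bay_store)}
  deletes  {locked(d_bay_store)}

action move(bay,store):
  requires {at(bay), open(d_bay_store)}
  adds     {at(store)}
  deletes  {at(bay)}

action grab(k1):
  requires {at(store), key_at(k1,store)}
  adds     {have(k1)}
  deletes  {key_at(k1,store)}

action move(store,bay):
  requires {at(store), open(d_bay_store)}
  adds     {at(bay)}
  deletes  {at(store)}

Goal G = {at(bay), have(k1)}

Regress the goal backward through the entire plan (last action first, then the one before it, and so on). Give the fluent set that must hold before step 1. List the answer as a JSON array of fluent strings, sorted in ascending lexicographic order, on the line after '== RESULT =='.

Regress step by step:
  through step 4 (move(store,bay)): drop {at(bay)}, keep {have(k1)}, require {at(store), open(d_bay_store)}
    → {at(store), have(k1), open(d_bay_store)}
  through step 3 (grab(k1)): drop {have(k1)}, keep {at(store), open(d_bay_store)}, require {at(store), key_at(k1,store)}
    → {at(store), key_at(k1,store), open(d_bay_store)}
  through step 2 (move(bay,store)): drop {at(store)}, keep {key_at(k1,store), open(d_bay_store)}, require {at(bay), open(d_bay_store)}
    → {at(bay), key_at(k1,store), open(d_bay_store)}
  through step 1 (unlock(d_bay_store)): drop {open(d_bay_store)}, keep {at(bay), key_at(k1,store)}, require {have(k1), locked(d_bay_store)}
    → {at(bay), have(k1), key_at(k1,store), locked(d_bay_store)}

== RESULT ==
["at(bay)", "have(k1)", "key_at(k1,store)", "locked(d_bay_store)"]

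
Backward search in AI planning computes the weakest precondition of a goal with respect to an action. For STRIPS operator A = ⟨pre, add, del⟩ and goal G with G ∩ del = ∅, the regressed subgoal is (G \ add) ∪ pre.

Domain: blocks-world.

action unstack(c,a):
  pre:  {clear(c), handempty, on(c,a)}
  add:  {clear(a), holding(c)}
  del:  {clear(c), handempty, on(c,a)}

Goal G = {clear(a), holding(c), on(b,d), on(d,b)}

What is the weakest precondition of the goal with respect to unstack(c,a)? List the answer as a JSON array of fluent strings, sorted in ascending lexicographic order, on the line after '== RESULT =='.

Compute (G \ add) ∪ pre:
  G ∩ del = {}  (empty — regression defined)
  G \ add = {clear(a), holding(c), on(b,d), on(d,b)} \ {clear(a), holding(c)} = {on(b,d), on(d,b)}
  ∪ pre   = {on(b,d), on(d,b)} ∪ {clear(c), handempty, on(c,a)}
          = {clear(c), handempty, on(b,d), on(c,a), on(d,b)}

== RESULT ==
["clear(c)", "handempty", "on(b,d)", "on(c,a)", "on(d,b)"]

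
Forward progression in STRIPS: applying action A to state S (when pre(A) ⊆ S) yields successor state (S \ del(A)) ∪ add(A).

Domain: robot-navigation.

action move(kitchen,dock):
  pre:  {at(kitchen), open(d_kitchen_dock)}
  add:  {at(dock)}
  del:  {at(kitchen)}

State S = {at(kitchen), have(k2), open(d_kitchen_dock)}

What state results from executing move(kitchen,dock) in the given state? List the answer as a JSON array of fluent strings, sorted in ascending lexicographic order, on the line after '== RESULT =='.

Compute (S \ del) ∪ add:
  pre ⊆ S: {at(kitchen), open(d_kitchen_dock)} ⊆ S  — applicable
  S \ del = {have(k2), open(d_kitchen_dock)}
  ∪ add   = {at(dock), have(k2), open(d_kitchen_dock)}

== RESULT ==
["at(dock)", "have(k2)", "open(d_kitchen_dock)"]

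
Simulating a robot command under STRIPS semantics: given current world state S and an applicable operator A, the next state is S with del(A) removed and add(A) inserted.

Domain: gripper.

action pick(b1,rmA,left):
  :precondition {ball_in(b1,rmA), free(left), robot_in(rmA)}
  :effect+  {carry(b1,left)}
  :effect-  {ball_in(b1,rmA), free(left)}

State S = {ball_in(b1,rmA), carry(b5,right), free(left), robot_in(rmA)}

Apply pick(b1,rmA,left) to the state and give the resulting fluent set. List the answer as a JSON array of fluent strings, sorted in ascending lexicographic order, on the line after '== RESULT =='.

Progress:
  pre ⊆ S: {ball_in(b1,rmA), free(left), robot_in(rmA)} ⊆ S  — applicable
  S \ del = {carry(b5,right), robot_in(rmA)}
  ∪ add   = {carry(b1,left), carry(b5,right), robot_in(rmA)}

== RESULT ==
["carry(b1,left)", "carry(b5,right)", "robot_in(rmA)"]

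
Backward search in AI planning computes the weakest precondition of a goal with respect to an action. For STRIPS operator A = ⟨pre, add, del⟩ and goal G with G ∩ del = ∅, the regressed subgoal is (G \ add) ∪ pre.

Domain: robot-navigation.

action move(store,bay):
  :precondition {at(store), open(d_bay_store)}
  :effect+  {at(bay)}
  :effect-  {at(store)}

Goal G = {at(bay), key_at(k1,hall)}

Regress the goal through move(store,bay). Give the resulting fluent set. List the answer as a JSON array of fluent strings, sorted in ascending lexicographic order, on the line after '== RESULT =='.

Regress:
  G ∩ del = {}  (empty — regression defined)
  G \ add = {at(bay), key_at(k1,hall)} \ {at(bay)} = {key_at(k1,hall)}
  ∪ pre   = {key_at(k1,hall)} ∪ {at(store), open(d_bay_store)}
          = {at(store), key_at(k1,hall), open(d_bay_store)}

== RESULT ==
["at(store)", "key_at(k1,hall)", "open(d_bay_store)"]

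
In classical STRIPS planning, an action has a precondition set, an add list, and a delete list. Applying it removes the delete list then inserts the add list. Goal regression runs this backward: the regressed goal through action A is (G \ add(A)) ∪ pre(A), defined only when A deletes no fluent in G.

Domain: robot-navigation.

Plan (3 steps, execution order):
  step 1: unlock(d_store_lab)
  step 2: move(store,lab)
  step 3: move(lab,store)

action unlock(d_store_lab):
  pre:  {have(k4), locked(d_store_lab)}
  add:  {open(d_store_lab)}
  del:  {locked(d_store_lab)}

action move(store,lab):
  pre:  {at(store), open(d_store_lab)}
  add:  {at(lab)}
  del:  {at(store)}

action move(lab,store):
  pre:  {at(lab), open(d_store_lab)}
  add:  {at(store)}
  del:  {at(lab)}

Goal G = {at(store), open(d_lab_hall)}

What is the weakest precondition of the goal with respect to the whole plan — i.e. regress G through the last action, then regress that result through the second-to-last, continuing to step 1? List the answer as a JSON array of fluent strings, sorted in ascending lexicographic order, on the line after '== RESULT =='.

Regress step by step:
  through step 3 (move(lab,store)): drop {at(store)}, keep {open(d_lab_hall)}, require {at(lab), open(d_store_lab)}
    → {at(lab), open(d_lab_hall), open(d_store_lab)}
  through step 2 (move(store,lab)): drop {at(lab)}, keep {open(d_lab_hall), open(d_store_lab)}, require {at(store), open(d_store_lab)}
    → {at(store), open(d_lab_hall), open(d_store_lab)}
  through step 1 (unlock(d_store_lab)): drop {open(d_store_lab)}, keep {at(store), open(d_lab_hall)}, require {have(k4), locked(d_store_lab)}
    → {at(store), have(k4), locked(d_store_lab), open(d_lab_hall)}

== RESULT ==
["at(store)", "have(k4)", "locked(d_store_lab)", "open(d_lab_hall)"]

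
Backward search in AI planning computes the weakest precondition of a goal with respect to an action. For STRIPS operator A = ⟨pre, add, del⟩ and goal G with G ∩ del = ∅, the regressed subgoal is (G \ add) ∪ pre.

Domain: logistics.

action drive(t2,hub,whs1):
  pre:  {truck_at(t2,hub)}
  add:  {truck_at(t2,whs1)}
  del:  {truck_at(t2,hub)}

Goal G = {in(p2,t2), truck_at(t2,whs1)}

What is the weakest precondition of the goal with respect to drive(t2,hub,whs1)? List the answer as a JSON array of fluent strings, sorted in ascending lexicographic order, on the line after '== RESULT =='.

Regress:
  G ∩ del = {}  (empty — regression defined)
  G \ add = {in(p2,t2), truck_at(t2,whs1)} \ {truck_at(t2,whs1)} = {in(p2,t2)}
  ∪ pre   = {in(p2,t2)} ∪ {truck_at(t2,hub)}
          = {in(p2,t2), truck_at(t2,hub)}

== RESULT ==
["in(p2,t2)", "truck_at(t2,hub)"]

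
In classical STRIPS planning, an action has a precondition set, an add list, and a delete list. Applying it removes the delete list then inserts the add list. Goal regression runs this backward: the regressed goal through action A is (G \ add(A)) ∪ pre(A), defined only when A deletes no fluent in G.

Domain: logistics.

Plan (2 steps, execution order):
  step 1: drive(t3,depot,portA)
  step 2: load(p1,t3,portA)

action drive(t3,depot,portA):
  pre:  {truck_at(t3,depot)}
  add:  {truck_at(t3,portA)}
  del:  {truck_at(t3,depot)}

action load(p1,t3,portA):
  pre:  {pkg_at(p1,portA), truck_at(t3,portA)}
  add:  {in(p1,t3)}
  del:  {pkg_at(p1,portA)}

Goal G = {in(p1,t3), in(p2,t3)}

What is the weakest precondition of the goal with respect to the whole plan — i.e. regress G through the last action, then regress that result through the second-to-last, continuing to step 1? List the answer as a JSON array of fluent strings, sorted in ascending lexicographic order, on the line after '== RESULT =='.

Work backward from the goal:
  through step 2 (load(p1,t3,portA)): drop {in(p1,t3)}, keep {in(p2,t3)}, require {pkg_at(p1,portA), truck_at(t3,portA)}
    → {in(p2,t3), pkg_at(p1,portA), truck_at(t3,portA)}
  through step 1 (drive(t3,depot,portA)): drop {truck_at(t3,portA)}, keep {in(p2,t3), pkg_at(p1,portA)}, require {truck_at(t3,depot)}
    → {in(p2,t3), pkg_at(p1,portA), truck_at(t3,depot)}

== RESULT ==
["in(p2,t3)", "pkg_at(p1,portA)", "truck_at(t3,depot)"]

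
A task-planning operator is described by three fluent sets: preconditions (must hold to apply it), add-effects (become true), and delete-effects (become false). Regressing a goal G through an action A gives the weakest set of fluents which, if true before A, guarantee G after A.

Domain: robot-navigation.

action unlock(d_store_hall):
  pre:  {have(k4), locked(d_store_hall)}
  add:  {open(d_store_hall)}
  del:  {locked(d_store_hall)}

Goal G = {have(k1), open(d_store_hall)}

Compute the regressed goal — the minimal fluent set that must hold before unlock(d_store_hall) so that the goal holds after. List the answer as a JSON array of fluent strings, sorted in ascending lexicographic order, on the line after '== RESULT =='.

Regress:
  G ∩ del = {}  (empty — regression defined)
  G \ add = {have(k1), open(d_store_hall)} \ {open(d_store_hall)} = {have(k1)}
  ∪ pre   = {have(k1)} ∪ {have(k4), locked(d_store_hall)}
          = {have(k1), have(k4), locked(d_store_hall)}

== RESULT ==
["have(k1)", "have(k4)", "locked(d_store_hall)"]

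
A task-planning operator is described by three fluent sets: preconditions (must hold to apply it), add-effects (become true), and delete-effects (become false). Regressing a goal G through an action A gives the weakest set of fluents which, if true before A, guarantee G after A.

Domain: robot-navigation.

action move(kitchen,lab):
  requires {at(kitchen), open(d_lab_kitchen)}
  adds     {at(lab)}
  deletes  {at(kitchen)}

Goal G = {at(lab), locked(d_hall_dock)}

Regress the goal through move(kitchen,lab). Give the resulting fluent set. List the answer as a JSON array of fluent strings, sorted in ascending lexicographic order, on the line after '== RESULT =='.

Compute (G \ add) ∪ pre:
  G ∩ del = {}  (empty — regression defined)
  G \ add = {at(lab), locked(d_hall_dock)} \ {at(lab)} = {locked(d_hall_dock)}
  ∪ pre   = {locked(d_hall_dock)} ∪ {at(kitchen), open(d_lab_kitchen)}
          = {at(kitchen), locked(d_hall_dock), open(d_lab_kitchen)}

== RESULT ==
["at(kitchen)", "locked(d_hall_dock)", "open(d_lab_kitchen)"]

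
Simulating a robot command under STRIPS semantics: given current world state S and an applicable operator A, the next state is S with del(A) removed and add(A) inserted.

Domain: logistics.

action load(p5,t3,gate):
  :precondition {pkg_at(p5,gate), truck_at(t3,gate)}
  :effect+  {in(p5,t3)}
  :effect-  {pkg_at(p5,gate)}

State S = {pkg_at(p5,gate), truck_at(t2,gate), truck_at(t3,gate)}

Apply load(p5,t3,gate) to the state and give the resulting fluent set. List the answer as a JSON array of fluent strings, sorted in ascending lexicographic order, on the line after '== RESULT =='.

Progress:
  pre ⊆ S: {pkg_at(p5,gate), truck_at(t3,gate)} ⊆ S  — applicable
  S \ del = {truck_at(t2,gate), truck_at(t3,gate)}
  ∪ add   = {in(p5,t3), truck_at(t2,gate), truck_at(t3,gate)}

== RESULT ==
["in(p5,t3)", "truck_at(t2,gate)", "truck_at(t3,gate)"]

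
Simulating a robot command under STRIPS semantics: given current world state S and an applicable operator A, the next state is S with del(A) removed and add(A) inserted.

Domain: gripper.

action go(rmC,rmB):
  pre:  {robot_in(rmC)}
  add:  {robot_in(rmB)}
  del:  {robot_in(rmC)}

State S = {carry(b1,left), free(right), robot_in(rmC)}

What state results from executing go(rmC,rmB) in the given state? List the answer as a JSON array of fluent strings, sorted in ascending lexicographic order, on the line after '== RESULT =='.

Progress:
  pre ⊆ S: {robot_in(rmC)} ⊆ S  — applicable
  S \ del = {carry(b1,left), free(right)}
  ∪ add   = {carry(b1,left), free(right), robot_in(rmB)}

== RESULT ==
["carry(b1,left)", "free(right)", "robot_in(rmB)"]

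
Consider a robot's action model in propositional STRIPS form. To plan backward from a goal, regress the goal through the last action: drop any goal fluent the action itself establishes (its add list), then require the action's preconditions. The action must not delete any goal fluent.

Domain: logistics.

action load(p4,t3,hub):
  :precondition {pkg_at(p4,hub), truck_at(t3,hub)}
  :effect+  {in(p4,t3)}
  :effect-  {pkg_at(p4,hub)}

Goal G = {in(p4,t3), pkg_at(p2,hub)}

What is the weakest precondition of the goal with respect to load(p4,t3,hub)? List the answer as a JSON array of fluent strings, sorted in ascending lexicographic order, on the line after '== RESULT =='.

Compute (G \ add) ∪ pre:
  G ∩ del = {}  (empty — regression defined)
  G \ add = {in(p4,t3), pkg_at(p2,hub)} \ {in(p4,t3)} = {pkg_at(p2,hub)}
  ∪ pre   = {pkg_at(p2,hub)} ∪ {pkg_at(p4,hub), truck_at(t3,hub)}
          = {pkg_at(p2,hub), pkg_at(p4,hub), truck_at(t3,hub)}

== RESULT ==
["pkg_at(p2,hub)", "pkg_at(p4,hub)", "truck_at(t3,hub)"]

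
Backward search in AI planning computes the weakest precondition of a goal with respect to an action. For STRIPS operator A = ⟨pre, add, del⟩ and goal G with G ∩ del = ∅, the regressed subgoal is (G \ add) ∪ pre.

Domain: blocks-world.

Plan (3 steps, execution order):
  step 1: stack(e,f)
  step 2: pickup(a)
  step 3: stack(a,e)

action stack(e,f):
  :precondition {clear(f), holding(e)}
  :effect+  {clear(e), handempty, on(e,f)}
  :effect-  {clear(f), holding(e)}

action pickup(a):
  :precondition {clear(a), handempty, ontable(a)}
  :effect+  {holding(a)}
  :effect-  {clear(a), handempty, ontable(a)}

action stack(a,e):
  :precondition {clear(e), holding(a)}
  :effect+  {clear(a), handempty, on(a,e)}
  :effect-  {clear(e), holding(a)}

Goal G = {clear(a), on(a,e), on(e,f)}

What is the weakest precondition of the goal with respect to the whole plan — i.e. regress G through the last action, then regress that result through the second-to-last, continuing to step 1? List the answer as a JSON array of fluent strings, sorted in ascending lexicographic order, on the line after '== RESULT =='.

Work backward from the goal:
  through step 3 (stack(a,e)): drop {clear(a), on(a,e)}, keep {on(e,f)}, require {clear(e), holding(a)}
    → {clear(e), holding(a), on(e,f)}
  through step 2 (pickup(a)): drop {holding(a)}, keep {clear(e), on(e,f)}, require {clear(a), handempty, ontable(a)}
    → {clear(a), clear(e), handempty, on(e,f), ontable(a)}
  through step 1 (stack(e,f)): drop {clear(e), handempty, on(e,f)}, keep {clear(a), ontable(a)}, require {clear(f), holding(e)}
    → {clear(a), clear(f), holding(e), ontable(a)}

== RESULT ==
["clear(a)", "clear(f)", "holding(e)", "ontable(a)"]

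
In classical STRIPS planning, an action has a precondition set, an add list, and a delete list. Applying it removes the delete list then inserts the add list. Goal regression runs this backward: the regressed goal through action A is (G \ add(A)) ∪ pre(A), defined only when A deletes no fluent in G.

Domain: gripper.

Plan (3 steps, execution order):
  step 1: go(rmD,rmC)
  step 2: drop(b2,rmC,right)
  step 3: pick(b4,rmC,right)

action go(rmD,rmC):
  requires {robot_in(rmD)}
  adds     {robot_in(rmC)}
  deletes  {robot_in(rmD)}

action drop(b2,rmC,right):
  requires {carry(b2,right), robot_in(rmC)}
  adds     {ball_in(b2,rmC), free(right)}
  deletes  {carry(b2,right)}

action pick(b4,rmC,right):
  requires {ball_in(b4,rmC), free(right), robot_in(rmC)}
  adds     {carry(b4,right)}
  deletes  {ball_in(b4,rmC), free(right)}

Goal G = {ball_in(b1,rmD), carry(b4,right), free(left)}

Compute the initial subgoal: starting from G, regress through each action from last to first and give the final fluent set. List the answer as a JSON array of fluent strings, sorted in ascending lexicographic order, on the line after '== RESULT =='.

Regress step by step:
  through step 3 (pick(b4,rmC,right)): drop {carry(b4,right)}, keep {ball_in(b1,rmD), free(left)}, require {ball_in(b4,rmC), free(right), robot_in(rmC)}
    → {ball_in(b1,rmD), ball_in(b4,rmC), free(left), free(right), robot_in(rmC)}
  through step 2 (drop(b2,rmC,right)): drop {free(right)}, keep {ball_in(b1,rmD), ball_in(b4,rmC), free(left), robot_in(rmC)}, require {carry(b2,right), robot_in(rmC)}
    → {ball_in(b1,rmD), ball_in(b4,rmC), carry(b2,right), free(left), robot_in(rmC)}
  through step 1 (go(rmD,rmC)): drop {robot_in(rmC)}, keep {ball_in(b1,rmD), ball_in(b4,rmC), carry(b2,right), free(left)}, require {robot_in(rmD)}
    → {ball_in(b1,rmD), ball_in(b4,rmC), carry(b2,right), free(left), robot_in(rmD)}

== RESULT ==
["ball_in(b1,rmD)", "ball_in(b4,rmC)", "carry(b2,right)", "free(left)", "robot_in(rmD)"]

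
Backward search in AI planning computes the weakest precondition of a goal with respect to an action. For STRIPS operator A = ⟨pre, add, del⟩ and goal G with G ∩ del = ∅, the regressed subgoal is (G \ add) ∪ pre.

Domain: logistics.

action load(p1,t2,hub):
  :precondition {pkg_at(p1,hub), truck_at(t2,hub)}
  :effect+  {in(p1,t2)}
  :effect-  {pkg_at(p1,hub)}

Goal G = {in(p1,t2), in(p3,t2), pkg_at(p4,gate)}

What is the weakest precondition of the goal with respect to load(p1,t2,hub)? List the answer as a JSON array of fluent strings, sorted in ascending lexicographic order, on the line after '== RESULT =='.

Compute (G \ add) ∪ pre:
  G ∩ del = {}  (empty — regression defined)
  G \ add = {in(p1,t2), in(p3,t2), pkg_at(p4,gate)} \ {in(p1,t2)} = {in(p3,t2), pkg_at(p4,gate)}
  ∪ pre   = {in(p3,t2), pkg_at(p4,gate)} ∪ {pkg_at(p1,hub), truck_at(t2,hub)}
          = {in(p3,t2), pkg_at(p1,hub), pkg_at(p4,gate), truck_at(t2,hub)}

== RESULT ==
["in(p3,t2)", "pkg_at(p1,hub)", "pkg_at(p4,gate)", "truck_at(t2,hub)"]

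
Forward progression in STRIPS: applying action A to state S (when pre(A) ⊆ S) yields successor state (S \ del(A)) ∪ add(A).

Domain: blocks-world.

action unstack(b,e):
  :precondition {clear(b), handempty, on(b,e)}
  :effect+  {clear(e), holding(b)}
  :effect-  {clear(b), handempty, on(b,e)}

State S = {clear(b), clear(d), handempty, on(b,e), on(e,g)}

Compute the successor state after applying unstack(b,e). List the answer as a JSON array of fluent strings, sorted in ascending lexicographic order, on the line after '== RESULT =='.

Compute (S \ del) ∪ add:
  pre ⊆ S: {clear(b), handempty, on(b,e)} ⊆ S  — applicable
  S \ del = {clear(d), on(e,g)}
  ∪ add   = {clear(d), clear(e), holding(b), on(e,g)}

== RESULT ==
["clear(d)", "clear(e)", "holding(b)", "on(e,g)"]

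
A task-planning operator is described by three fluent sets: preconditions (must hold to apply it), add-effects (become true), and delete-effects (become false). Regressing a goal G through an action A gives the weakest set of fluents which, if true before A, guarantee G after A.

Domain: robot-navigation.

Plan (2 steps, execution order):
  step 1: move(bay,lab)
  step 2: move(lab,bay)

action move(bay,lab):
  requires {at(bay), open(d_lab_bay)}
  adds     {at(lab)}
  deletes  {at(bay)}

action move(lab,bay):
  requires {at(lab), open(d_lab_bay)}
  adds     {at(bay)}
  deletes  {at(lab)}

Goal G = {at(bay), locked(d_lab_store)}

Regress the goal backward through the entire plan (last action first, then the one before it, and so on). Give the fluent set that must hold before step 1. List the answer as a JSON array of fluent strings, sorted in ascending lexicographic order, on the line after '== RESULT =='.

Regress step by step:
  through step 2 (move(lab,bay)): drop {at(bay)}, keep {locked(d_lab_store)}, require {at(lab), open(d_lab_bay)}
    → {at(lab), locked(d_lab_store), open(d_lab_bay)}
  through step 1 (move(bay,lab)): drop {at(lab)}, keep {locked(d_lab_store), open(d_lab_bay)}, require {at(bay), open(d_lab_bay)}
    → {at(bay), locked(d_lab_store), open(d_lab_bay)}

== RESULT ==
["at(bay)", "locked(d_lab_store)", "open(d_lab_bay)"]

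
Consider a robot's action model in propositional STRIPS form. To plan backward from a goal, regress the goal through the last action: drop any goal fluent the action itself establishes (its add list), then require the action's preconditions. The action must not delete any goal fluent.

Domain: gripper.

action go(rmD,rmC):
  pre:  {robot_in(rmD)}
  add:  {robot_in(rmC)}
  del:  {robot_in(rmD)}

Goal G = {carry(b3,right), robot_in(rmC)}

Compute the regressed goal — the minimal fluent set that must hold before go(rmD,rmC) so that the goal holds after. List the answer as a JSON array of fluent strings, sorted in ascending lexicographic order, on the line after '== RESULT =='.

Compute (G \ add) ∪ pre:
  G ∩ del = {}  (empty — regression defined)
  G \ add = {carry(b3,right), robot_in(rmC)} \ {robot_in(rmC)} = {carry(b3,right)}
  ∪ pre   = {carry(b3,right)} ∪ {robot_in(rmD)}
          = {carry(b3,right), robot_in(rmD)}

== RESULT ==
["carry(b3,right)", "robot_in(rmD)"]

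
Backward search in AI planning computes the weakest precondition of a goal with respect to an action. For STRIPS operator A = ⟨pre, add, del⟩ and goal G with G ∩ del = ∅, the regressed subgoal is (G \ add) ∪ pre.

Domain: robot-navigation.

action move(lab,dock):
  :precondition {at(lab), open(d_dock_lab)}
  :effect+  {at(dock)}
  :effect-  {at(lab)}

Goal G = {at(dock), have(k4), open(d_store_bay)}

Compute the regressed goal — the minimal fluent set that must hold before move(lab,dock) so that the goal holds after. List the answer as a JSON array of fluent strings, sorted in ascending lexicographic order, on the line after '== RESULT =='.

Compute (G \ add) ∪ pre:
  G ∩ del = {}  (empty — regression defined)
  G \ add = {at(dock), have(k4), open(d_store_bay)} \ {at(dock)} = {have(k4), open(d_store_bay)}
  ∪ pre   = {have(k4), open(d_store_bay)} ∪ {at(lab), open(d_dock_lab)}
          = {at(lab), have(k4), open(d_dock_lab), open(d_store_bay)}

== RESULT ==
["at(lab)", "have(k4)", "open(d_dock_lab)", "open(d_store_bay)"]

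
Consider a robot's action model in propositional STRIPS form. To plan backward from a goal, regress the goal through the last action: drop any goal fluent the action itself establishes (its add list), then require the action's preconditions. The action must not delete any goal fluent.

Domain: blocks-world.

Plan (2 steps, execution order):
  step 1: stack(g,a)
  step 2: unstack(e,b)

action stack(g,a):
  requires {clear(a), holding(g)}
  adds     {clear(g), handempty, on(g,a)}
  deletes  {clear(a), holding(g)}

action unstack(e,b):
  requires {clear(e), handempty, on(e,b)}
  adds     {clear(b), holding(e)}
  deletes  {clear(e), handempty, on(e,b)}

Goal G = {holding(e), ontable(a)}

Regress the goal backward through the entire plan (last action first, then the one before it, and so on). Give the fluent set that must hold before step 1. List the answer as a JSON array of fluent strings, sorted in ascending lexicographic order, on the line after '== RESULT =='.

Work backward from the goal:
  through step 2 (unstack(e,b)): drop {holding(e)}, keep {ontable(a)}, require {clear(e), handempty, on(e,b)}
    → {clear(e), handempty, on(e,b), ontable(a)}
  through step 1 (stack(g,a)): drop {handempty}, keep {clear(e), on(e,b), ontable(a)}, require {clear(a), holding(g)}
    → {clear(a), clear(e), holding(g), on(e,b), ontable(a)}

== RESULT ==
["clear(a)", "clear(e)", "holding(g)", "on(e,b)", "ontable(a)"]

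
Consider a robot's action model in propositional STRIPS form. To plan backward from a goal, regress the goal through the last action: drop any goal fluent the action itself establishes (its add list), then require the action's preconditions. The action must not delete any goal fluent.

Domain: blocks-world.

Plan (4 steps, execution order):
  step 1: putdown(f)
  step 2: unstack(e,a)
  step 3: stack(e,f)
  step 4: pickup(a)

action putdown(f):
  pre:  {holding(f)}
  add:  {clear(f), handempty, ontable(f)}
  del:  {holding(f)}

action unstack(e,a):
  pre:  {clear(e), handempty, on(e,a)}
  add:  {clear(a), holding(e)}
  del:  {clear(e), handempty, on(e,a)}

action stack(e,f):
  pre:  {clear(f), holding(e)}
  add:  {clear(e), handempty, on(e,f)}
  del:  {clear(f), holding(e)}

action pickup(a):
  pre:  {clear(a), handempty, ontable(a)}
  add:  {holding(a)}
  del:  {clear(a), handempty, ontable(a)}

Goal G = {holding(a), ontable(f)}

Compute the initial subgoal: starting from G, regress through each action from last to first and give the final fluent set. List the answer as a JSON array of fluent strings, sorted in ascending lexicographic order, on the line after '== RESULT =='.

Work backward from the goal:
  through step 4 (pickup(a)): drop {holding(a)}, keep {ontable(f)}, require {clear(a), handempty, ontable(a)}
    → {clear(a), handempty, ontable(a), ontable(f)}
  through step 3 (stack(e,f)): drop {handempty}, keep {clear(a), ontable(a), ontable(f)}, require {clear(f), holding(e)}
    → {clear(a), clear(f), holding(e), ontable(a), ontable(f)}
  through step 2 (unstack(e,a)): drop {clear(a), holding(e)}, keep {clear(f), ontable(a), ontable(f)}, require {clear(e), handempty, on(e,a)}
    → {clear(e), clear(f), handempty, on(e,a), ontable(a), ontable(f)}
  through step 1 (putdown(f)): drop {clear(f), handempty, ontable(f)}, keep {clear(e), on(e,a), ontable(a)}, require {holding(f)}
    → {clear(e), holding(f), on(e,a), ontable(a)}

== RESULT ==
["clear(e)", "holding(f)", "on(e,a)", "ontable(a)"]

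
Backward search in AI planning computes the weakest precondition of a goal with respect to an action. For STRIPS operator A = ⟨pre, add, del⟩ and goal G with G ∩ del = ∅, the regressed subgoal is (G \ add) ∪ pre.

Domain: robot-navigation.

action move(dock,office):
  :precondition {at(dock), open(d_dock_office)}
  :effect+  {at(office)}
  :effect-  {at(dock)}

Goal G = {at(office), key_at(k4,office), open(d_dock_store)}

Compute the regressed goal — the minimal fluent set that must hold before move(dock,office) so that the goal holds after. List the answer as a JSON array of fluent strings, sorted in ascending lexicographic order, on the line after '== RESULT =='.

Regress:
  G ∩ del = {}  (empty — regression defined)
  G \ add = {at(office), key_at(k4,office), open(d_dock_store)} \ {at(office)} = {key_at(k4,office), open(d_dock_store)}
  ∪ pre   = {key_at(k4,office), open(d_dock_store)} ∪ {at(dock), open(d_dock_office)}
          = {at(dock), key_at(k4,office), open(d_dock_office), open(d_dock_store)}

== RESULT ==
["at(dock)", "key_at(k4,office)", "open(d_dock_office)", "open(d_dock_store)"]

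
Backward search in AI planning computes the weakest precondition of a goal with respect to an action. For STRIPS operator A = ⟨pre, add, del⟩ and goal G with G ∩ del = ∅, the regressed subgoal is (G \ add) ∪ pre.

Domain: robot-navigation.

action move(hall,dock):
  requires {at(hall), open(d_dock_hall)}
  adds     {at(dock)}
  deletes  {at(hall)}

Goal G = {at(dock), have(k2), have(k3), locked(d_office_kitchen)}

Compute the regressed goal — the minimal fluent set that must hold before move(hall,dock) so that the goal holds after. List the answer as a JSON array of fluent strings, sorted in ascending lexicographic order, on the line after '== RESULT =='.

Compute (G \ add) ∪ pre:
  G ∩ del = {}  (empty — regression defined)
  G \ add = {at(dock), have(k2), have(k3), locked(d_office_kitchen)} \ {at(dock)} = {have(k2), have(k3), locked(d_office_kitchen)}
  ∪ pre   = {have(k2), have(k3), locked(d_office_kitchen)} ∪ {at(hall), open(d_dock_hall)}
          = {at(hall), have(k2), have(k3), locked(d_office_kitchen), open(d_dock_hall)}

== RESULT ==
["at(hall)", "have(k2)", "have(k3)", "locked(d_office_kitchen)", "open(d_dock_hall)"]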